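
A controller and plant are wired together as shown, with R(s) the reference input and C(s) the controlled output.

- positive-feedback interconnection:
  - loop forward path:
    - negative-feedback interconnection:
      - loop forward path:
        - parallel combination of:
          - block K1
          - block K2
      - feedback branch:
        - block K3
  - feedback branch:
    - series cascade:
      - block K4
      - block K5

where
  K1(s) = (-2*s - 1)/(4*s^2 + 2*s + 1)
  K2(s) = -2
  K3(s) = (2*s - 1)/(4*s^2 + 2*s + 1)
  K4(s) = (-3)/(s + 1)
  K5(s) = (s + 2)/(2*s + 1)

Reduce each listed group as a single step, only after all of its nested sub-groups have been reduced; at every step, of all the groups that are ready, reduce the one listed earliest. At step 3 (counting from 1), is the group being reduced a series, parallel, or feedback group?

Step 1: add K1, K2 (parallel)
Step 2: reduce the feedback loop with forward (K1+K2) and return K3
Step 3: cascade K4, K5
Step 4: reduce the feedback loop with forward [(K1+K2)/(1+(K1+K2)*K3)] and return (K4*K5)
Step 3: series.

Final answer: series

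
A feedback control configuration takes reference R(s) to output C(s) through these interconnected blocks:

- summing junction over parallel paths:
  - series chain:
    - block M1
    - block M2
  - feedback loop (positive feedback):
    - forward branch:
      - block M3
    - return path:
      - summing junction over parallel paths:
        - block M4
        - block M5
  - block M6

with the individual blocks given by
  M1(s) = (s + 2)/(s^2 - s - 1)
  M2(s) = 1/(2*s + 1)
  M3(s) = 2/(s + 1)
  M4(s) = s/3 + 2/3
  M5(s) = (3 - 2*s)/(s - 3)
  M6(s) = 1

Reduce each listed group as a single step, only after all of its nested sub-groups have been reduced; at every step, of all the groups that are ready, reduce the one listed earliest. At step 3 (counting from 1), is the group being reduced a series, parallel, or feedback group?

(1) cascade M1, M2
(2) add M4, M5 (parallel)
(3) feedback reduction of M3, (M4+M5)
(4) add (M1*M2), [M3/(1-M3*(M4+M5))], M6 (parallel)
Step 3 collapses a feedback group.

Hence the answer: feedback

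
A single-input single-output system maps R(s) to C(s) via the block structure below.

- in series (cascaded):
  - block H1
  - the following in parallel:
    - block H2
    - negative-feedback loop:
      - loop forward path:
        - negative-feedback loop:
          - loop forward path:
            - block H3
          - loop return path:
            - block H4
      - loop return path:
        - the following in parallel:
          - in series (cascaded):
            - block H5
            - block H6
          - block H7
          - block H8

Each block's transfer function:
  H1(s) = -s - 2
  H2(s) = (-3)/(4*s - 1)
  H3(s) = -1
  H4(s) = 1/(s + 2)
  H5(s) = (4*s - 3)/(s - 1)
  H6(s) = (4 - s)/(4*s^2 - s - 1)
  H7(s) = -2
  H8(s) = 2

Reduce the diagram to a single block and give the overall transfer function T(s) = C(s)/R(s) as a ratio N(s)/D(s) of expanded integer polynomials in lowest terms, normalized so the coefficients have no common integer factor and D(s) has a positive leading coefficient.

Answer: (16*s^6 + 52*s^5 + 6*s^4 - 102*s^3 - 136*s^2 - 63*s + 146)/(16*s^5 + 8*s^4 - 67*s^3 - 84*s^2 + 125*s - 25)

Working:
1. apply the feedback formula to H3, H4 -> (-s - 2)/(s + 1)
2. series reduction of H5, H6 -> (-4*s^2 + 19*s - 12)/(4*s^3 - 5*s^2 + 1)
3. add (H5*H6), H7, H8 (parallel) -> (-4*s^2 + 19*s - 12)/(4*s^3 - 5*s^2 + 1)
4. close the feedback loop around [H3/(1+H3*H4)], ((H5*H6)+H7+H8) -> (-4*s^4 - 3*s^3 + 10*s^2 - s - 2)/(4*s^4 + 3*s^3 - 16*s^2 - 25*s + 25)
5. sum the parallel branches H2, [[H3/(1+H3*H4)]/(1+[H3/(1+H3*H4)]*((H5*H6)+H7+H8))] -> (-16*s^5 - 20*s^4 + 34*s^3 + 34*s^2 + 68*s - 73)/(16*s^5 + 8*s^4 - 67*s^3 - 84*s^2 + 125*s - 25)
6. combine H1, (H2+[[H3/(1+H3*H4)]/(1+[H3/(1+H3*H4)]*((H5*H6)+H7+H8))]) in series: this yields T(s), and no further normalization is needed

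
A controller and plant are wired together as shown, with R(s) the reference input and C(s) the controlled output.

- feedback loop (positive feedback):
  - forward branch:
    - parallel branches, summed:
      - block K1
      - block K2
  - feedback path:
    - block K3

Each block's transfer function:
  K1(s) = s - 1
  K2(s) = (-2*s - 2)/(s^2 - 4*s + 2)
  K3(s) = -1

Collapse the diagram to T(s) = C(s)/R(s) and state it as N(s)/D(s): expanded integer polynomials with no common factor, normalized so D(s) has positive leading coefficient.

Answer: (s^3 - 5*s^2 + 4*s - 4)/(s^3 - 4*s^2 - 2)

Working:
1. reduce the parallel group K1, K2 = (s^3 - 5*s^2 + 4*s - 4)/(s^2 - 4*s + 2)
2. collapse the loop ((K1+K2) forward, K3 return); the result is T(s) itself (integer coefficients, no common factor, positive leading denominator coefficient)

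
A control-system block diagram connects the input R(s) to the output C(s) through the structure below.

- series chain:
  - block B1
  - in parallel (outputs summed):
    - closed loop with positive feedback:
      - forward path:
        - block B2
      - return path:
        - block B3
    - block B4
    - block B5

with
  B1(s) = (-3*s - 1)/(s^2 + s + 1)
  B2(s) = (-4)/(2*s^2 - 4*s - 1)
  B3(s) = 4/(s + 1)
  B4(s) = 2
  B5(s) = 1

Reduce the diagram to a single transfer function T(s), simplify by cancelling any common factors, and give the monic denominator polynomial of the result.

Reducing step by step:

Step 1: apply the feedback formula to B2, B3: (-4*s - 4)/(2*s^3 - 2*s^2 - 5*s + 15)
Step 2: add [B2/(1-B2*B3)], B4, B5 (parallel): (6*s^3 - 6*s^2 - 19*s + 41)/(2*s^3 - 2*s^2 - 5*s + 15)
Step 3: series reduction of B1, ([B2/(1-B2*B3)]+B4+B5): (-18*s^4 + 12*s^3 + 63*s^2 - 104*s - 41)/(2*s^5 - 5*s^3 + 8*s^2 + 10*s + 15)
T(s) is the step-3 result (common factors already cancelled). Leading coefficient of the denominator: 2. Divide through by 2 for the monic polynomial.

Answer: s^5 - 5*s^3/2 + 4*s^2 + 5*s + 15/2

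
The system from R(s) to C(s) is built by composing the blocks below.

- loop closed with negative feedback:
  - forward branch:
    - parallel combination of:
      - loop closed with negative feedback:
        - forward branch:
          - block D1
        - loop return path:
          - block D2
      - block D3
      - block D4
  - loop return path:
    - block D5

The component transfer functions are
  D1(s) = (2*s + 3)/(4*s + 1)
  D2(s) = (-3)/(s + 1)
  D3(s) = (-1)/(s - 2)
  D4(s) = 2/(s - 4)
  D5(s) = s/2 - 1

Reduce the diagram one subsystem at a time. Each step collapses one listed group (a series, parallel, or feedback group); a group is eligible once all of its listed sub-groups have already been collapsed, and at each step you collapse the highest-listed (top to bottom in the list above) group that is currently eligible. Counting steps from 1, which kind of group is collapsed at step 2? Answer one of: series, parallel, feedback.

Reducing step by step:

Step 1: collapse the loop (D1 forward, D2 return)
Step 2: parallel reduction of [D1/(1+D1*D2)], D3, D4
Step 3: reduce the feedback loop with forward ([D1/(1+D1*D2)]+D3+D4) and return D5
Step 2: parallel.

Answer: parallel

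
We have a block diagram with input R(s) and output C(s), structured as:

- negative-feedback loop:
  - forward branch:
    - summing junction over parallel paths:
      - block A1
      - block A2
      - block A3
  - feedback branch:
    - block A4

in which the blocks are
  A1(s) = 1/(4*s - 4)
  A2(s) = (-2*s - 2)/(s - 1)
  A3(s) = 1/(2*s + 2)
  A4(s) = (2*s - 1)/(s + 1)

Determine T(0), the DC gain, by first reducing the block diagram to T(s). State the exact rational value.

[1] sum the parallel branches A1, A2, A3, giving (-8*s^2 - 13*s - 9)/(4*s^2 - 4)
[2] feedback reduction of (A1+A2+A3), A4, giving (8*s^3 + 21*s^2 + 22*s + 9)/(12*s^3 + 14*s^2 + 9*s - 5)
Evaluating the step-2 result (the overall T(s)) at s = 0 gives T(0) = 9/(-5) = -9/5.

Final answer: -9/5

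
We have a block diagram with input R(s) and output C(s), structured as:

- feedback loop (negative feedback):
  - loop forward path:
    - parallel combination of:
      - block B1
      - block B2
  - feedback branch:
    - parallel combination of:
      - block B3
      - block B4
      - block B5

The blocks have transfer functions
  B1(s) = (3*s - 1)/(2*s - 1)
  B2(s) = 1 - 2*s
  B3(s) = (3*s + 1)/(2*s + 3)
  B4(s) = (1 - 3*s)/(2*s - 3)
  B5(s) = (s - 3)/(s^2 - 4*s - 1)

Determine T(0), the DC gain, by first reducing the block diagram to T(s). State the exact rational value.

First reduce the diagram to T(s).

Step 1: parallel reduction of B1, B2 -> (-4*s^2 + 7*s - 2)/(2*s - 1)
Step 2: parallel reduction of B3, B4, B5 -> (-10*s^3 + 44*s^2 + 5*s + 27)/(4*s^4 - 16*s^3 - 13*s^2 + 36*s + 9)
Step 3: collapse the loop ((B1+B2) forward, (B3+B4+B5) return) -> (-16*s^6 + 92*s^5 - 68*s^4 - 203*s^3 + 242*s^2 - 9*s - 18)/(48*s^5 - 282*s^4 + 298*s^3 - 76*s^2 + 161*s - 63)
The step-3 result is T(s). Setting s = 0: T(0) = -18/(-63) = 2/7.

Answer: 2/7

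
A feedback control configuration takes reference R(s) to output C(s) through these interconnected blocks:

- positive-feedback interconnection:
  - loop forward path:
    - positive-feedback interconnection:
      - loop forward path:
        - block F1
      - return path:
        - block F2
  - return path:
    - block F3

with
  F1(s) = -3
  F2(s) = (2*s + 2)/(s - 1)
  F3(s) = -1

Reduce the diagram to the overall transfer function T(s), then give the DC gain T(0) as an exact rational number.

Step 1 - reduce the feedback loop with forward F1 and return F2 -> (3 - 3*s)/(7*s + 5)
Step 2 - collapse the loop ([F1/(1-F1*F2)] forward, F3 return) -> (3 - 3*s)/(4*s + 8)
That last expression is T(s); at s = 0 only the constant terms survive, so T(0) = 3/8.

Therefore the answer is 3/8.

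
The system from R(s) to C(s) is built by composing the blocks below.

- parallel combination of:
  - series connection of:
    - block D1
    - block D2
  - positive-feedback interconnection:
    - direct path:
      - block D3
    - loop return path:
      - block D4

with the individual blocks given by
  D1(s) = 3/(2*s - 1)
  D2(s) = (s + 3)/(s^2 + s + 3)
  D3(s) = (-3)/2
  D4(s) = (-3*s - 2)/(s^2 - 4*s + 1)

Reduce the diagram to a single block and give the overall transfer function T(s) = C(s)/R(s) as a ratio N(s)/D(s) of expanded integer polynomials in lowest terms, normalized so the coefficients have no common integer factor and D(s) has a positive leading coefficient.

(1) multiply D1, D2 (series) gives (3*s + 9)/(2*s^3 + s^2 + 5*s - 3)
(2) feedback reduction of D3, D4 gives (-3*s^2 + 12*s - 3)/(2*s^2 - 17*s - 4)
(3) sum the parallel branches (D1*D2), [D3/(1-D3*D4)], which is the overall transfer function T(s) = C(s)/R(s) in lowest terms

Final answer: (-6*s^5 + 21*s^4 - 3*s^3 + 33*s^2 - 216*s - 27)/(4*s^5 - 32*s^4 - 15*s^3 - 95*s^2 + 31*s + 12)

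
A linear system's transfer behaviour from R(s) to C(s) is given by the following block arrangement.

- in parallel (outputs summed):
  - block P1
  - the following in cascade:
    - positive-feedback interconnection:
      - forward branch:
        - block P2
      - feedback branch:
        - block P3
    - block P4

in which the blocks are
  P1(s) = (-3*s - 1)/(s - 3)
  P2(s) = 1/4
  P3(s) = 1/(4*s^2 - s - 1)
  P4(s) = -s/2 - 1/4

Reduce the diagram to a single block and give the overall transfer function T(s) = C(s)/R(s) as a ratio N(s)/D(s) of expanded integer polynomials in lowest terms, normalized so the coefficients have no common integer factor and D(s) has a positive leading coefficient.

Reducing step by step:

Step 1: apply the feedback formula to P2, P3 -> (4*s^2 - s - 1)/(16*s^2 - 4*s - 5)
Step 2: series reduction of [P2/(1-P2*P3)], P4 -> (-8*s^3 - 2*s^2 + 3*s + 1)/(64*s^2 - 16*s - 20)
Step 3: add P1, ([P2/(1-P2*P3)]*P4) (parallel) - this is the overall T(s), already in the required normalized form

Answer: (-8*s^4 - 170*s^3 - 7*s^2 + 68*s + 17)/(64*s^3 - 208*s^2 + 28*s + 60)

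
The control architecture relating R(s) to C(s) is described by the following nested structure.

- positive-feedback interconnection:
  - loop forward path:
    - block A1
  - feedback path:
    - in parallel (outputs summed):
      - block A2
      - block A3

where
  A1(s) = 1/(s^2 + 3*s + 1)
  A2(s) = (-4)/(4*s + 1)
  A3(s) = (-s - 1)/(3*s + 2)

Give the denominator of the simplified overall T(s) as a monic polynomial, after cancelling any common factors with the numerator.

The answer is s^4 + 47*s^3/12 + 17*s^2/4 + 17*s/6 + 11/12.

Reasoning:
1. combine A2, A3 in parallel gives (-4*s^2 - 17*s - 9)/(12*s^2 + 11*s + 2)
2. feedback reduction of A1, (A2+A3) gives (12*s^2 + 11*s + 2)/(12*s^4 + 47*s^3 + 51*s^2 + 34*s + 11)
That last expression is T(s), already simplified. Scaling its denominator by 1/12 (the reciprocal of the leading coefficient) yields the monic denominator.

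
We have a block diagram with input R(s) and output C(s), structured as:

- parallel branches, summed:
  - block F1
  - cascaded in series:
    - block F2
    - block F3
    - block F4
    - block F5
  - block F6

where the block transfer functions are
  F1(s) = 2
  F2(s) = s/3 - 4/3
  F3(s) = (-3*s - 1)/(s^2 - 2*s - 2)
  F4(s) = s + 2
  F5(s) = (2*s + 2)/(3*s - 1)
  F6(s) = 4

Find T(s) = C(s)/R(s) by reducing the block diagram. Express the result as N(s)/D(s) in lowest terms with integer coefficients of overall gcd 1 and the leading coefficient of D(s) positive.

Answer: (-6*s^4 + 58*s^3 - 64*s^2 - 4*s + 52)/(9*s^3 - 21*s^2 - 12*s + 6)

Working:
1. series reduction of F2, F3, F4, F5 = (-6*s^4 + 4*s^3 + 62*s^2 + 68*s + 16)/(9*s^3 - 21*s^2 - 12*s + 6)
2. combine F1, (F2*F3*F4*F5), F6 in parallel, giving the overall T(s)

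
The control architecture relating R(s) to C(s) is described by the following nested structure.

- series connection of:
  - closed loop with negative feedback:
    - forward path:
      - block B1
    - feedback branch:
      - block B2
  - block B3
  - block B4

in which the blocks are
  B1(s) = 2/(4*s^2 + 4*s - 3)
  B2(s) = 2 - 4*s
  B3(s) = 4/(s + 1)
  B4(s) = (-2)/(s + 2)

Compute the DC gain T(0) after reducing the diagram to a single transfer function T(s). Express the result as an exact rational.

1. feedback reduction of B1, B2; result 2/(4*s^2 - 4*s + 1)
2. multiply [B1/(1+B1*B2)], B3, B4 (series); result (-16)/(4*s^4 + 8*s^3 - 3*s^2 - 5*s + 2)
Evaluating the step-2 result (the overall T(s)) at s = 0 gives T(0) = -16/2 = -8.

Therefore the answer is -8.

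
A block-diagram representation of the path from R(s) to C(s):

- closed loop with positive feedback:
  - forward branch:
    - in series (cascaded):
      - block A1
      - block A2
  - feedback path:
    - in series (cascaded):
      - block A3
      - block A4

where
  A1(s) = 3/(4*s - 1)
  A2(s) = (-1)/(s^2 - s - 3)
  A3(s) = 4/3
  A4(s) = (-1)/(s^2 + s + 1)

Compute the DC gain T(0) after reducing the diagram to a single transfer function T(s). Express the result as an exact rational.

[1] cascade A1, A2; result (-3)/(4*s^3 - 5*s^2 - 11*s + 3)
[2] series reduction of A3, A4; result (-4)/(3*s^2 + 3*s + 3)
[3] reduce the feedback loop with forward (A1*A2) and return (A3*A4); result (-3*s^2 - 3*s - 3)/(4*s^5 - s^4 - 12*s^3 - 13*s^2 - 8*s - 1)
Step 3 gives the overall T(s). Then T(0) = -3/(-1) = 3.

Answer: 3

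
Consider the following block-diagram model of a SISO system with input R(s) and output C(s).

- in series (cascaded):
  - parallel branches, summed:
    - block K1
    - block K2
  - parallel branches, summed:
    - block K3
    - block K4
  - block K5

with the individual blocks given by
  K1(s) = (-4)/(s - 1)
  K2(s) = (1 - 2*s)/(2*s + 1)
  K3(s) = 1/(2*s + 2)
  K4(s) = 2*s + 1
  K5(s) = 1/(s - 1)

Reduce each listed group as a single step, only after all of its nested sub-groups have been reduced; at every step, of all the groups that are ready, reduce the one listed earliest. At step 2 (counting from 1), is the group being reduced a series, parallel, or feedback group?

Reducing step by step:

Step 1. add K1, K2 (parallel)
Step 2. reduce the parallel group K3, K4
Step 3. cascade (K1+K2), (K3+K4), K5
Step 2 collapses a parallel group.

Answer: parallel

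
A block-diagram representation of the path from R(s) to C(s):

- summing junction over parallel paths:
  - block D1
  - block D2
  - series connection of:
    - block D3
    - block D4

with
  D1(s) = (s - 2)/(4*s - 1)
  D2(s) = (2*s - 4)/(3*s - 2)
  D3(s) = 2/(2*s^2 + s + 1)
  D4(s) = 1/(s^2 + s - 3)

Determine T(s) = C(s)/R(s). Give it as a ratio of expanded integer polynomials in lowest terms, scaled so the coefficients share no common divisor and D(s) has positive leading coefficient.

Answer: (22*s^6 - 19*s^5 - 106*s^4 + 106*s^3 + 11*s^2 + 40*s - 20)/(24*s^6 + 14*s^5 - 77*s^4 + 26*s^3 - 22*s^2 + 29*s - 6)

Working:
Step 1: multiply D3, D4 (series) -> 2/(2*s^4 + 3*s^3 - 4*s^2 - 2*s - 3)
Step 2: sum the parallel branches D1, D2, (D3*D4): this yields T(s), and no further normalization is needed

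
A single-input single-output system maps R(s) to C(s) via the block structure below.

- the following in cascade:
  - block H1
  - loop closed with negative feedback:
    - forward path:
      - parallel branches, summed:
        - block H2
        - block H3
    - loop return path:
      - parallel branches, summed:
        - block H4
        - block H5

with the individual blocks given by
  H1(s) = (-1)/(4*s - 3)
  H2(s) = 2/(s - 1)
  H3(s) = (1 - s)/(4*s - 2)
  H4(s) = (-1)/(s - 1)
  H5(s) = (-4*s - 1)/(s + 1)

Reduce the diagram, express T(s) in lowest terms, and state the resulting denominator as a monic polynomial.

First reduce the diagram to T(s).

1. reduce the parallel group H2, H3; result (-s^2 + 10*s - 5)/(4*s^2 - 6*s + 2)
2. reduce the parallel group H4, H5; result (-4*s^2 + 2*s)/(s^2 - 1)
3. collapse the loop ((H2+H3) forward, (H4+H5) return); result (-s^4 + 10*s^3 - 4*s^2 - 10*s + 5)/(8*s^4 - 48*s^3 + 38*s^2 - 4*s - 2)
4. combine H1, [(H2+H3)/(1+(H2+H3)*(H4+H5))] in series; result (s^4 - 10*s^3 + 4*s^2 + 10*s - 5)/(32*s^5 - 216*s^4 + 296*s^3 - 130*s^2 + 4*s + 6)
That last expression is T(s), already simplified. Scaling its denominator by 1/32 (the reciprocal of the leading coefficient) yields the monic denominator.

Answer: s^5 - 27*s^4/4 + 37*s^3/4 - 65*s^2/16 + s/8 + 3/16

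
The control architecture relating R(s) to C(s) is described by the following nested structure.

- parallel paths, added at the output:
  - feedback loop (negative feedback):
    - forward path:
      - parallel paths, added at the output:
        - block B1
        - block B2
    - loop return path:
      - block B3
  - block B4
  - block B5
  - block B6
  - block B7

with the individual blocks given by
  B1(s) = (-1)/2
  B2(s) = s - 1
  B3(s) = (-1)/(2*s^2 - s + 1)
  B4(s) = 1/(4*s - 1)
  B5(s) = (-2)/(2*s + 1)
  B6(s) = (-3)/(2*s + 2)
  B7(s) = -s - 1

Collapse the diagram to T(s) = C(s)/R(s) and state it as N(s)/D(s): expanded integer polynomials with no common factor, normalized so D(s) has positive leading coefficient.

First reduce the diagram to T(s).

(1) sum the parallel branches B1, B2: s - 3/2
(2) collapse the loop ((B1+B2) forward, B3 return): (4*s^3 - 8*s^2 + 5*s - 3)/(4*s^2 - 4*s + 5)
(3) add [(B1+B2)/(1+(B1+B2)*B3)], B4, B5, B6, B7 (parallel); the result is T(s) itself (integer coefficients, no common factor, positive leading denominator coefficient)

Answer: (-128*s^5 - 240*s^4 + 32*s^3 - 232*s^2 - 120*s + 61)/(64*s^5 + 16*s^4 + 8*s^3 + 84*s^2 + 18*s - 10)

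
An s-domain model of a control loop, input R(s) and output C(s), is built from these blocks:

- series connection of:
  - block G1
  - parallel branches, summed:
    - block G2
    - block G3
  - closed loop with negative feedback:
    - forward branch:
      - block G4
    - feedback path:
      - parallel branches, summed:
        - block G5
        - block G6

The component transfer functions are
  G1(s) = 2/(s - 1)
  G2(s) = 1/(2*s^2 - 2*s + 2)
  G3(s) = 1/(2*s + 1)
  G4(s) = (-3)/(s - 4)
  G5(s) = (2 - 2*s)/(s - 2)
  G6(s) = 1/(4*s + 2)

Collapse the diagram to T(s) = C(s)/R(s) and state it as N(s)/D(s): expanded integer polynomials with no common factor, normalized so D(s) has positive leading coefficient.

[1] combine G2, G3 in parallel; result (2*s^2 + 3)/(4*s^3 - 2*s^2 + 2*s + 2)
[2] parallel reduction of G5, G6; result (-8*s^2 + 5*s + 2)/(4*s^2 - 6*s - 4)
[3] feedback reduction of G4, (G5+G6); result (-12*s^2 + 18*s + 12)/(4*s^3 + 2*s^2 + 5*s + 10)
[4] series reduction of G1, (G2+G3), [G4/(1+G4*(G5+G6))], which is the overall transfer function T(s) = C(s)/R(s) in lowest terms

Answer: (-12*s^3 + 24*s^2 - 18*s + 36)/(4*s^6 - 6*s^5 + 9*s^4 - 12*s^2 + 15*s - 10)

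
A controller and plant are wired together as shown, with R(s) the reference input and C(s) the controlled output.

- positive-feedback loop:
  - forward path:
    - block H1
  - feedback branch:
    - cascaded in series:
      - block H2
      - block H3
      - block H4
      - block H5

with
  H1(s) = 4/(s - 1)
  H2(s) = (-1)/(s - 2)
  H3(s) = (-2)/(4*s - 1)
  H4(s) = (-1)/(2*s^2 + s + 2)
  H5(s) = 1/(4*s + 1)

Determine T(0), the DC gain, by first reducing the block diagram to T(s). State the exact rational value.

The answer is 4.

Reasoning:
1. combine H2, H3, H4, H5 in series -> (-2)/(32*s^5 - 48*s^4 - 2*s^3 - 61*s^2 + 4)
2. collapse the loop (H1 forward, (H2*H3*H4*H5) return) -> (128*s^5 - 192*s^4 - 8*s^3 - 244*s^2 + 16)/(32*s^6 - 80*s^5 + 46*s^4 - 59*s^3 + 61*s^2 + 4*s + 4)
Evaluating the step-2 result (the overall T(s)) at s = 0 gives T(0) = 16/4 = 4.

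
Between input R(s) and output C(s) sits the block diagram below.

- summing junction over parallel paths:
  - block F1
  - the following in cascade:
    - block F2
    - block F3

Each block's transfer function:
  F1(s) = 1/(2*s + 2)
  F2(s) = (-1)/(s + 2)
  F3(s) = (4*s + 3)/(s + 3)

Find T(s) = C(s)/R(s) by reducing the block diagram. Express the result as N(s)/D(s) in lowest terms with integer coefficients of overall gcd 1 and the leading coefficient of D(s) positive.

Answer: (-7*s^2 - 9*s)/(2*s^3 + 12*s^2 + 22*s + 12)

Working:
(1) multiply F2, F3 (series): (-4*s - 3)/(s^2 + 5*s + 6)
(2) reduce the parallel group F1, (F2*F3); the result is T(s) itself (integer coefficients, no common factor, positive leading denominator coefficient)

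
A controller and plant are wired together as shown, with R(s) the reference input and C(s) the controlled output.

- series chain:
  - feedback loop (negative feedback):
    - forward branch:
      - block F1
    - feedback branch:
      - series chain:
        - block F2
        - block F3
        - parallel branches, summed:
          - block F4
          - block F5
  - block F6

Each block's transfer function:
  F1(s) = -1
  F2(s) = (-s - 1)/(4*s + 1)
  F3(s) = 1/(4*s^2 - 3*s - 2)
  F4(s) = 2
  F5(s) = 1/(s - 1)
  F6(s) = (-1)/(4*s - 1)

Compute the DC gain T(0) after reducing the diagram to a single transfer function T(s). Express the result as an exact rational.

1. reduce the parallel group F4, F5; result (2*s - 1)/(s - 1)
2. multiply F2, F3, (F4+F5) (series); result (-2*s^2 - s + 1)/(16*s^4 - 24*s^3 - 3*s^2 + 9*s + 2)
3. apply the feedback formula to F1, (F2*F3*(F4+F5)); result (-16*s^4 + 24*s^3 + 3*s^2 - 9*s - 2)/(16*s^4 - 24*s^3 - s^2 + 10*s + 1)
4. reduce the series chain [F1/(1+F1*(F2*F3*(F4+F5)))], F6; result (16*s^4 - 24*s^3 - 3*s^2 + 9*s + 2)/(64*s^5 - 112*s^4 + 20*s^3 + 41*s^2 - 6*s - 1)
Evaluating the step-4 result (the overall T(s)) at s = 0 gives T(0) = 2/(-1) = -2.

Answer: -2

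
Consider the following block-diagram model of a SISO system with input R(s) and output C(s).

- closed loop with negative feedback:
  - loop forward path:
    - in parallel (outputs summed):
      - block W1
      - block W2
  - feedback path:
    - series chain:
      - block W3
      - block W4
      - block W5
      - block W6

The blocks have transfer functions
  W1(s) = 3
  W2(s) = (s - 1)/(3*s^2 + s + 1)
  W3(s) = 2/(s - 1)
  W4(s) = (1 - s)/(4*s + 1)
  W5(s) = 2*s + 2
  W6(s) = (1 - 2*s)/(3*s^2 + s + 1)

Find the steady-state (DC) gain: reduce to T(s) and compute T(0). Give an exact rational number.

[1] add W1, W2 (parallel); result (9*s^2 + 4*s + 2)/(3*s^2 + s + 1)
[2] combine W3, W4, W5, W6 in series; result (8*s^2 + 4*s - 4)/(12*s^3 + 7*s^2 + 5*s + 1)
[3] apply the feedback formula to (W1+W2), (W3*W4*W5*W6); result (108*s^5 + 111*s^4 + 97*s^3 + 43*s^2 + 14*s + 2)/(36*s^5 + 105*s^4 + 102*s^3 + 11*s^2 - 2*s - 7)
Evaluating the step-3 result (the overall T(s)) at s = 0 gives T(0) = 2/(-7) = -2/7.

Hence the answer: -2/7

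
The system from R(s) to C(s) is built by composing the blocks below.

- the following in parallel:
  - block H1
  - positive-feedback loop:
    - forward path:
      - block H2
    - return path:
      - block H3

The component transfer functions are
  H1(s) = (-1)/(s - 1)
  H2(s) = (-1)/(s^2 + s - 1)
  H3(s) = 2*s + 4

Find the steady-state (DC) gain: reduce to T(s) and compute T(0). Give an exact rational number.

Reducing step by step:

Step 1: collapse the loop (H2 forward, H3 return) = (-1)/(s^2 + 3*s + 3)
Step 2: sum the parallel branches H1, [H2/(1-H2*H3)] = (-s^2 - 4*s - 2)/(s^3 + 2*s^2 - 3)
Evaluating the step-2 result (the overall T(s)) at s = 0 gives T(0) = -2/(-3) = 2/3.

Answer: 2/3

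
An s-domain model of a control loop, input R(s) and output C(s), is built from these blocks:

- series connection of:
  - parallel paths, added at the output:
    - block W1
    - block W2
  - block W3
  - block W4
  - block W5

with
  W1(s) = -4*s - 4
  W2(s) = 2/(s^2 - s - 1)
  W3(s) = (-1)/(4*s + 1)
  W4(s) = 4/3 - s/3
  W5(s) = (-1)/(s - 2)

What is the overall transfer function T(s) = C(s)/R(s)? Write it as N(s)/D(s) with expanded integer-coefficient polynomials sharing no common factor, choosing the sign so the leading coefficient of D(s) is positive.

(1) reduce the parallel group W1, W2 -> (-4*s^3 + 8*s + 6)/(s^2 - s - 1)
(2) multiply (W1+W2), W3, W4, W5 (series), giving the overall T(s)

Hence the answer: (4*s^4 - 16*s^3 - 8*s^2 + 26*s + 24)/(12*s^4 - 33*s^3 + 3*s^2 + 27*s + 6)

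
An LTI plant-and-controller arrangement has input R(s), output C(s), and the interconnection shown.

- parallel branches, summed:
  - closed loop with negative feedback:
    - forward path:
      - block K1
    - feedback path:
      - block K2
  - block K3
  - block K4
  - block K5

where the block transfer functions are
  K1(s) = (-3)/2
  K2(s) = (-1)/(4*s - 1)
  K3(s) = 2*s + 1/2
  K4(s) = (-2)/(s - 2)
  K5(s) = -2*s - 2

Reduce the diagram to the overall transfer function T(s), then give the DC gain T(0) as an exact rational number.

Step 1. close the feedback loop around K1, K2, giving (3 - 12*s)/(8*s + 1)
Step 2. sum the parallel branches [K1/(1+K1*K2)], K3, K4, K5, giving (-48*s^2 + 67*s - 10)/(16*s^2 - 30*s - 4)
Evaluating the step-2 result (the overall T(s)) at s = 0 gives T(0) = -10/(-4) = 5/2.

Answer: 5/2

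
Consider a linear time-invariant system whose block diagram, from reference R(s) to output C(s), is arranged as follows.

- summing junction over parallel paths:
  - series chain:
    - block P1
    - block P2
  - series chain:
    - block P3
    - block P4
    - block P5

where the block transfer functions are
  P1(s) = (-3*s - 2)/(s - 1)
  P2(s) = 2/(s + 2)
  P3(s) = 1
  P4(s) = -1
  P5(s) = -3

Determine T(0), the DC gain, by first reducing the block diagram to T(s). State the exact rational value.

First reduce the diagram to T(s).

[1] cascade P1, P2; result (-6*s - 4)/(s^2 + s - 2)
[2] reduce the series chain P3, P4, P5; result 3
[3] combine (P1*P2), (P3*P4*P5) in parallel; result (3*s^2 - 3*s - 10)/(s^2 + s - 2)
Step 3 gives the overall T(s). Then T(0) = -10/(-2) = 5.

Answer: 5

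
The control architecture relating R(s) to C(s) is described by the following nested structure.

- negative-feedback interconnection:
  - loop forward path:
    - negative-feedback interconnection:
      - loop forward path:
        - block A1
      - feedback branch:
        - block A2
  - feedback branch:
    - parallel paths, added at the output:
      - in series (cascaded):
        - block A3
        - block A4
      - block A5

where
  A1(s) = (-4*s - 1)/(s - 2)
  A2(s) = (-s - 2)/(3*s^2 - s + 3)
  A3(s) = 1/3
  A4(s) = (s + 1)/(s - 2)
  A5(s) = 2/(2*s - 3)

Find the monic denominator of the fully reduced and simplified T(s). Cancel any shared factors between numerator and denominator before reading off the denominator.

(1) collapse the loop (A1 forward, A2 return) = (-12*s^3 + s^2 - 11*s - 3)/(3*s^3 - 3*s^2 + 14*s - 4)
(2) cascade A3, A4 = (s + 1)/(3*s - 6)
(3) combine (A3*A4), A5 in parallel = (2*s^2 + 5*s - 15)/(6*s^2 - 21*s + 18)
(4) close the feedback loop around [A1/(1+A1*A2)], ((A3*A4)+A5) = (72*s^5 - 258*s^4 + 303*s^3 - 231*s^2 + 135*s + 54)/(6*s^5 + 139*s^4 - 364*s^3 + 448*s^2 - 486*s + 27)
Step 4 gives the fully reduced T(s), with no common factor left to cancel. The denominator's leading coefficient is 6, so divide each of its coefficients by 6 to get the monic form.

Final answer: s^5 + 139*s^4/6 - 182*s^3/3 + 224*s^2/3 - 81*s + 9/2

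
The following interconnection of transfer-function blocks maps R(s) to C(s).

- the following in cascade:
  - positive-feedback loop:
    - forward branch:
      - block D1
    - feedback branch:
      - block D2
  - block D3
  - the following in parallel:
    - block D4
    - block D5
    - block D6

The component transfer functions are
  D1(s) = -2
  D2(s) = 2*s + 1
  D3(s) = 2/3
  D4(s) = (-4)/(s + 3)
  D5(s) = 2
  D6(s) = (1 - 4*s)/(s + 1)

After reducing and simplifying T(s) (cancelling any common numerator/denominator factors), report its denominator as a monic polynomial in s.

The answer is s^3 + 19*s^2/4 + 6*s + 9/4.

Reasoning:
Step 1 - collapse the loop (D1 forward, D2 return) gives (-2)/(4*s + 3)
Step 2 - reduce the parallel group D4, D5, D6 gives (-2*s^2 - 7*s + 5)/(s^2 + 4*s + 3)
Step 3 - multiply [D1/(1-D1*D2)], D3, (D4+D5+D6) (series) gives (8*s^2 + 28*s - 20)/(12*s^3 + 57*s^2 + 72*s + 27)
That last expression is T(s), already simplified. Scaling its denominator by 1/12 (the reciprocal of the leading coefficient) yields the monic denominator.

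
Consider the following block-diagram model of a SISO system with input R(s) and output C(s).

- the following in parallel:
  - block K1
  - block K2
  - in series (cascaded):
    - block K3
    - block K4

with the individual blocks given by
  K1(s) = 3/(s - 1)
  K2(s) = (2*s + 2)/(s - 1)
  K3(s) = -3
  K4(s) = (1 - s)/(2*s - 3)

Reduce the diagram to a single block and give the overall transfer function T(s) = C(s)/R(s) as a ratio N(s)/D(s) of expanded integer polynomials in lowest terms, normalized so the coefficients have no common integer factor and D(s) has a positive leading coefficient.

(1) multiply K3, K4 (series) gives (3*s - 3)/(2*s - 3)
(2) parallel reduction of K1, K2, (K3*K4), giving the overall T(s)

Therefore the answer is (7*s^2 - 2*s - 12)/(2*s^2 - 5*s + 3).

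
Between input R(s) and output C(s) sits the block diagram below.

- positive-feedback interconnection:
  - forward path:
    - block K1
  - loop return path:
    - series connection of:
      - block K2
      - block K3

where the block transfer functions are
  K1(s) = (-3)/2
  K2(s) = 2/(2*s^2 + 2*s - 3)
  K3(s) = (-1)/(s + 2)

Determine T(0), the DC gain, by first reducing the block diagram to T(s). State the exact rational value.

(1) combine K2, K3 in series = (-2)/(2*s^3 + 6*s^2 + s - 6)
(2) reduce the feedback loop with forward K1 and return (K2*K3) = (-6*s^3 - 18*s^2 - 3*s + 18)/(4*s^3 + 12*s^2 + 2*s - 18)
DC gain: substitute s = 0 into T(s) from step 2: T(0) = 18/(-18) = -1.

Hence the answer: -1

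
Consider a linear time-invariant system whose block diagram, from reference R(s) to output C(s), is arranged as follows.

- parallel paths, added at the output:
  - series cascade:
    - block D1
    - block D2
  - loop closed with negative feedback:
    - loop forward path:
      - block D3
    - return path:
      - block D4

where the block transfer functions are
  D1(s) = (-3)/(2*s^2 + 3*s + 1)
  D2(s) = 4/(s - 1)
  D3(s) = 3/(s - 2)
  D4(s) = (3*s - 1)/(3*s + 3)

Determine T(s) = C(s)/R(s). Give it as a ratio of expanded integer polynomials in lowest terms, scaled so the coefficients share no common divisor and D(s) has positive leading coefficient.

Step 1. combine D1, D2 in series -> (-12)/(2*s^3 + s^2 - 2*s - 1)
Step 2. collapse the loop (D3 forward, D4 return) -> (3*s + 3)/(s^2 + 2*s - 3)
Step 3. add (D1*D2), [D3/(1+D3*D4)] (parallel), giving the overall T(s)

Answer: (6*s^3 + 15*s^2 - 33)/(2*s^4 + 7*s^3 + s^2 - 7*s - 3)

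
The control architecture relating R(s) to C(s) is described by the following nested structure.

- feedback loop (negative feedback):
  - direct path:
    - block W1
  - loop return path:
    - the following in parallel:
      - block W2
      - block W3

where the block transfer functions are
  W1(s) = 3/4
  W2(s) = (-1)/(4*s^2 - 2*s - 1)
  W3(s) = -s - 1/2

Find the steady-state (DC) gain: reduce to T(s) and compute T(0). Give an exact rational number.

[1] sum the parallel branches W2, W3 gives (-8*s^3 + 4*s - 1)/(8*s^2 - 4*s - 2)
[2] collapse the loop (W1 forward, (W2+W3) return) gives (-24*s^2 + 12*s + 6)/(24*s^3 - 32*s^2 + 4*s + 11)
Evaluating the step-2 result (the overall T(s)) at s = 0 gives T(0) = 6/11.

Answer: 6/11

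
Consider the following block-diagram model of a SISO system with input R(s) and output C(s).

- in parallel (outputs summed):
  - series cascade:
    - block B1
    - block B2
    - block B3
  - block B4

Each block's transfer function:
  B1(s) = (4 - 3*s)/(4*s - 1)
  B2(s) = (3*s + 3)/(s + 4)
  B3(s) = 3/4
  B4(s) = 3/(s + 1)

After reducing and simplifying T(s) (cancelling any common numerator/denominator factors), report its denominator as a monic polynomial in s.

Step 1 - combine B1, B2, B3 in series = (-27*s^2 + 9*s + 36)/(16*s^2 + 60*s - 16)
Step 2 - add (B1*B2*B3), B4 (parallel) = (-27*s^3 + 30*s^2 + 225*s - 12)/(16*s^3 + 76*s^2 + 44*s - 16)
The result of step 2 is T(s) in lowest terms. Its denominator has leading coefficient 16; dividing the denominator through by 16 makes it monic.

Final answer: s^3 + 19*s^2/4 + 11*s/4 - 1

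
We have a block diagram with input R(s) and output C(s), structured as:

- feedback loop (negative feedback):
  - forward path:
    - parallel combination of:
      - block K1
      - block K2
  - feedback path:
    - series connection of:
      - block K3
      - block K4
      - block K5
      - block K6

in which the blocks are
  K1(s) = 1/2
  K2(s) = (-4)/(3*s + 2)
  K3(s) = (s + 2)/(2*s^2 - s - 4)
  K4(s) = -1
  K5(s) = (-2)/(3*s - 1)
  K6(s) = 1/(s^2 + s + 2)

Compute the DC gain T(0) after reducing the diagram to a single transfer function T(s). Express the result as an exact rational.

Reducing step by step:

Step 1. combine K1, K2 in parallel gives (3*s - 6)/(6*s + 4)
Step 2. series reduction of K3, K4, K5, K6 gives (2*s + 4)/(6*s^5 + s^4 - 4*s^3 - 17*s^2 - 18*s + 8)
Step 3. reduce the feedback loop with forward (K1+K2) and return (K3*K4*K5*K6) gives (18*s^6 - 33*s^5 - 18*s^4 - 27*s^3 + 48*s^2 + 132*s - 48)/(36*s^6 + 30*s^5 - 20*s^4 - 118*s^3 - 170*s^2 - 24*s + 8)
That last expression is T(s); at s = 0 only the constant terms survive, so T(0) = -48/8 = -6.

Answer: -6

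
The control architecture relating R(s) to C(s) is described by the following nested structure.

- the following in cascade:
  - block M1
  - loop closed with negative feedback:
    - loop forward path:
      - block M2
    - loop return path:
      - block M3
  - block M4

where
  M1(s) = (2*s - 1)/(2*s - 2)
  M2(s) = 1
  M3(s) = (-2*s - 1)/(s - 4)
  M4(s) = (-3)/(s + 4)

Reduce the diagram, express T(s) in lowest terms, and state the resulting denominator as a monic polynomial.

First reduce the diagram to T(s).

(1) apply the feedback formula to M2, M3 -> (4 - s)/(s + 5)
(2) cascade M1, [M2/(1+M2*M3)], M4 -> (6*s^2 - 27*s + 12)/(2*s^3 + 16*s^2 + 22*s - 40)
The result of step 2 is T(s) in lowest terms. Its denominator has leading coefficient 2; dividing the denominator through by 2 makes it monic.

Answer: s^3 + 8*s^2 + 11*s - 20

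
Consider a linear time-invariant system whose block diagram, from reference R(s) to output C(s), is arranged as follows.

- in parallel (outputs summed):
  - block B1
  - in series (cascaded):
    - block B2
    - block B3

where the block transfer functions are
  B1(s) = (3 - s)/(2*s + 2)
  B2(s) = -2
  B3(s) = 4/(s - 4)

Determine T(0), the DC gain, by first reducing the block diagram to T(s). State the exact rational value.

First reduce the diagram to T(s).

Step 1 - cascade B2, B3: (-8)/(s - 4)
Step 2 - add B1, (B2*B3) (parallel): (-s^2 - 9*s - 28)/(2*s^2 - 6*s - 8)
That last expression is T(s); at s = 0 only the constant terms survive, so T(0) = -28/(-8) = 7/2.

Answer: 7/2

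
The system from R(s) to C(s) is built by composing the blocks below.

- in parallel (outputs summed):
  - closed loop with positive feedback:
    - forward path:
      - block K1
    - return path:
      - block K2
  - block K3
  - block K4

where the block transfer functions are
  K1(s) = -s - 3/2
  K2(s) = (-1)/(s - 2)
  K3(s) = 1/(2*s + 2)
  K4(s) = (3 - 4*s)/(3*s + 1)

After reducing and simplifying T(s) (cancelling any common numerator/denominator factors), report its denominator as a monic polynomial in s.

Step 1. apply the feedback formula to K1, K2: 2*s^2/7 - s/7 - 6/7
Step 2. reduce the parallel group [K1/(1-K1*K2)], K3, K4: (12*s^4 + 10*s^3 - 96*s^2 - 43*s + 37)/(42*s^2 + 56*s + 14)
T(s) is the step-2 result (common factors already cancelled). Leading coefficient of the denominator: 42. Divide through by 42 for the monic polynomial.

Answer: s^2 + 4*s/3 + 1/3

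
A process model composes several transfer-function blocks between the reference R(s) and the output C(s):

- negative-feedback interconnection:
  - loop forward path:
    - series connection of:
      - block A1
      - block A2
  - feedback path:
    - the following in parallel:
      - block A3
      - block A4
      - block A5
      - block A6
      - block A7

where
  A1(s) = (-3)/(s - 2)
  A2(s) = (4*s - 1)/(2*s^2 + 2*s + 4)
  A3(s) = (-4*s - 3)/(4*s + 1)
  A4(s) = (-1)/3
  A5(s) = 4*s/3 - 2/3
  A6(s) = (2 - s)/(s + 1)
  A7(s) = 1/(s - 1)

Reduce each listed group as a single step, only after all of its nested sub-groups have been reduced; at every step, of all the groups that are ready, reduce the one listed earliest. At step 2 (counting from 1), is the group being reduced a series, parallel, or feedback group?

The answer is parallel.

Reasoning:
Step 1. reduce the series chain A1, A2
Step 2. add A3, A4, A5, A6, A7 (parallel)
Step 3. close the feedback loop around (A1*A2), (A3+A4+A5+A6+A7)
So the answer for step 2 is parallel.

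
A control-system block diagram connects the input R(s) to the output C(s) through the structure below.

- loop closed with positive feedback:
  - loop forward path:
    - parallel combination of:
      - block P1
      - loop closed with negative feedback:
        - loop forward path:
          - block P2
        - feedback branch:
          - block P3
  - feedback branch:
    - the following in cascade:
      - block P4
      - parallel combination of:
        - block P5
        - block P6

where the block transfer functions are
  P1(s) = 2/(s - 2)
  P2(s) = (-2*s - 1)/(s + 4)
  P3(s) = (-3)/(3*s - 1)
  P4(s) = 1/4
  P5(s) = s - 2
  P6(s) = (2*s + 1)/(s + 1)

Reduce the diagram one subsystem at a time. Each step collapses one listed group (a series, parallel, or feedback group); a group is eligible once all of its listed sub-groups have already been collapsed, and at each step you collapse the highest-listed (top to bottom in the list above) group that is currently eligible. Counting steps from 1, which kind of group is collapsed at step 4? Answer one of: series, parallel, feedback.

Answer: series

Working:
Step 1. close the feedback loop around P2, P3
Step 2. add P1, [P2/(1+P2*P3)] (parallel)
Step 3. add P5, P6 (parallel)
Step 4. reduce the series chain P4, (P5+P6)
Step 5. apply the feedback formula to (P1+[P2/(1+P2*P3)]), (P4*(P5+P6))
Step 4 collapses a series group.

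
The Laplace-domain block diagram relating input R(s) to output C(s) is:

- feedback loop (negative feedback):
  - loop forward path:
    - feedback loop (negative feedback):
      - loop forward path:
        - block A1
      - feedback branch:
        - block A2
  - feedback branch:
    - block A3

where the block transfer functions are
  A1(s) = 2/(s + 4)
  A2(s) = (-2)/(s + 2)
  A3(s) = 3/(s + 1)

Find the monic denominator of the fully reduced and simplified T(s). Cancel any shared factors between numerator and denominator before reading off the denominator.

Step 1. close the feedback loop around A1, A2: (2*s + 4)/(s^2 + 6*s + 4)
Step 2. reduce the feedback loop with forward [A1/(1+A1*A2)] and return A3: (2*s^2 + 6*s + 4)/(s^3 + 7*s^2 + 16*s + 16)
No further cancellation is possible in the step-2 result, so that is T(s). Its denominator is already monic.

Hence the answer: s^3 + 7*s^2 + 16*s + 16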